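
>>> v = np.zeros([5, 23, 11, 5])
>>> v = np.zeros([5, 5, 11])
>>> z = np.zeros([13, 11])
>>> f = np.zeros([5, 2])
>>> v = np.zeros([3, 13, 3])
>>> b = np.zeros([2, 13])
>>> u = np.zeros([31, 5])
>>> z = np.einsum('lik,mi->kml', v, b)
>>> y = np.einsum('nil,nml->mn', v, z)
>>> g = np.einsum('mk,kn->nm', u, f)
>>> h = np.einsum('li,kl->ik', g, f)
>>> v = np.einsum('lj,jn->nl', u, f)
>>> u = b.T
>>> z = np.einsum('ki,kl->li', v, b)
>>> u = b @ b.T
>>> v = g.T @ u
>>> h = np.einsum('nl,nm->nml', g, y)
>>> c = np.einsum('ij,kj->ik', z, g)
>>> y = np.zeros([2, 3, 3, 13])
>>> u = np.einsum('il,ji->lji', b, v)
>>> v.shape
(31, 2)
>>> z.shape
(13, 31)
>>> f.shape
(5, 2)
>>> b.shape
(2, 13)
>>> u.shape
(13, 31, 2)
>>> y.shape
(2, 3, 3, 13)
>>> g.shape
(2, 31)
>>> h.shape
(2, 3, 31)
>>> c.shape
(13, 2)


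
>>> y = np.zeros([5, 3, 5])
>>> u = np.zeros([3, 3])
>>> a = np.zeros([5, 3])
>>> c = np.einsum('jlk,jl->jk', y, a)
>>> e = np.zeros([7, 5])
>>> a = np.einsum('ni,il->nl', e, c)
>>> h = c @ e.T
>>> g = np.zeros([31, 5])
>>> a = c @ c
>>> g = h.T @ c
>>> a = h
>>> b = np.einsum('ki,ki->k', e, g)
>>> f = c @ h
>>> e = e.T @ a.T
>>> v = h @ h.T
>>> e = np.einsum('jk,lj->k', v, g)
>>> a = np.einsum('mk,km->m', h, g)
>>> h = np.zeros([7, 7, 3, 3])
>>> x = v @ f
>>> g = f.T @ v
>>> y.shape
(5, 3, 5)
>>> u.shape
(3, 3)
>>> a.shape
(5,)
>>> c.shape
(5, 5)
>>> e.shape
(5,)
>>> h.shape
(7, 7, 3, 3)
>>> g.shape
(7, 5)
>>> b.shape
(7,)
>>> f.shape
(5, 7)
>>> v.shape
(5, 5)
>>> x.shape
(5, 7)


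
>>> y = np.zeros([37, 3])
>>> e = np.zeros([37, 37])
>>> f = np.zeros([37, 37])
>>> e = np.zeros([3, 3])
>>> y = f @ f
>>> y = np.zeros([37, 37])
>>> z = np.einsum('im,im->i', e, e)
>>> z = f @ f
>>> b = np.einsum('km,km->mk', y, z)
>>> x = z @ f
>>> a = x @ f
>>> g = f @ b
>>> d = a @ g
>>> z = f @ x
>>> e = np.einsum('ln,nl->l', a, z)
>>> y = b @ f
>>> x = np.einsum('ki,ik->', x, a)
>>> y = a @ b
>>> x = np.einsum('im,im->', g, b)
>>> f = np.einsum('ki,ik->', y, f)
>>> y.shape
(37, 37)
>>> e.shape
(37,)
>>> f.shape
()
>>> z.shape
(37, 37)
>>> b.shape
(37, 37)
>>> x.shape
()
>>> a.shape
(37, 37)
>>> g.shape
(37, 37)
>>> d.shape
(37, 37)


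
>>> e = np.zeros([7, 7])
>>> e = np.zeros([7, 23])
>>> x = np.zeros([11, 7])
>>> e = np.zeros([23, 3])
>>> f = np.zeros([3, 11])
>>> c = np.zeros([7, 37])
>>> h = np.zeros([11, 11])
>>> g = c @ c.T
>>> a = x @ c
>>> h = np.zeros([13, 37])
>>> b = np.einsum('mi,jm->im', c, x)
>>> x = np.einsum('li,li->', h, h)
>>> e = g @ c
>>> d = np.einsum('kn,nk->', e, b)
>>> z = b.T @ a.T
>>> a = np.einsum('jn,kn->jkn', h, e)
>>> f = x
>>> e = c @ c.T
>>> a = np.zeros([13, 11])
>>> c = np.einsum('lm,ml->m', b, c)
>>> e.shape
(7, 7)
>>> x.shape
()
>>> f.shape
()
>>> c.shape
(7,)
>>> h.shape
(13, 37)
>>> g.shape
(7, 7)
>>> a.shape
(13, 11)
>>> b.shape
(37, 7)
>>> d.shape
()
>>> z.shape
(7, 11)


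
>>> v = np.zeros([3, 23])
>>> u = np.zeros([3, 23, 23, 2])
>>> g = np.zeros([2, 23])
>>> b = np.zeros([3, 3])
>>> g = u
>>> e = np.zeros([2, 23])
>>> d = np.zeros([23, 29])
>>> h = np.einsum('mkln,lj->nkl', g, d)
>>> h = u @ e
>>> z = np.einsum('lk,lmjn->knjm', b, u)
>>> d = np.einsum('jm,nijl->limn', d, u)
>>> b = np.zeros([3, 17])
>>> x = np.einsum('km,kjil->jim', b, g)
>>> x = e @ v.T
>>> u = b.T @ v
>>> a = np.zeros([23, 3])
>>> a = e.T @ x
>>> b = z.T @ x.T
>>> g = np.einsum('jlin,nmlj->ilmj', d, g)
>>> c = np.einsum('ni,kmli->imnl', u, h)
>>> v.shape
(3, 23)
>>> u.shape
(17, 23)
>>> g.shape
(29, 23, 23, 2)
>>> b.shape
(23, 23, 2, 2)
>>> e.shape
(2, 23)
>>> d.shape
(2, 23, 29, 3)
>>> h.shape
(3, 23, 23, 23)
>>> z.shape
(3, 2, 23, 23)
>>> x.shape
(2, 3)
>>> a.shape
(23, 3)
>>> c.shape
(23, 23, 17, 23)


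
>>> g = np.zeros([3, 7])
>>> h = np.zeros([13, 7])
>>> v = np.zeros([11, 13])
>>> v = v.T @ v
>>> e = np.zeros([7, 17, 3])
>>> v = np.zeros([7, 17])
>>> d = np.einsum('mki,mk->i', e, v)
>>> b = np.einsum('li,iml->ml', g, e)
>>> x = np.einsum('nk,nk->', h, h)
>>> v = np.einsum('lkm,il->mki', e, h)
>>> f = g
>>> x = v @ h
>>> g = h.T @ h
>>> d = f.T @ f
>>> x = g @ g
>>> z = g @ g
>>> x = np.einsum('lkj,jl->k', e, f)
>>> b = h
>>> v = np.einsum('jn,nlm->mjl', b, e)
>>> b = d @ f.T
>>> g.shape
(7, 7)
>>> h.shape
(13, 7)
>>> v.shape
(3, 13, 17)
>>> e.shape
(7, 17, 3)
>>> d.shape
(7, 7)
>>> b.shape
(7, 3)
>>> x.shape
(17,)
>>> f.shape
(3, 7)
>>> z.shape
(7, 7)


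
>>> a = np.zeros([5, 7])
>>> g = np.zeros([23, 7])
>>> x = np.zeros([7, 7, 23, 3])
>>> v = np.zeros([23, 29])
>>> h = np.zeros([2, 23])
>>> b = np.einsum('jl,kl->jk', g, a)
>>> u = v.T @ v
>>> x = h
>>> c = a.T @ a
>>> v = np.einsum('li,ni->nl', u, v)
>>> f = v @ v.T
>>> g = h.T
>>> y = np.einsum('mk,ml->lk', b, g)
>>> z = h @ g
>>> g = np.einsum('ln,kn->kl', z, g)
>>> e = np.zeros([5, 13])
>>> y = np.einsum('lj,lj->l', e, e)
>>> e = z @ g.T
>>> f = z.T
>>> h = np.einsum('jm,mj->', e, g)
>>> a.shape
(5, 7)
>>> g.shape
(23, 2)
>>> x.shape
(2, 23)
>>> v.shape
(23, 29)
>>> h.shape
()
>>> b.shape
(23, 5)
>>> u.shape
(29, 29)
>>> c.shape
(7, 7)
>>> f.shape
(2, 2)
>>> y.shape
(5,)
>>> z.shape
(2, 2)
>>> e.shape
(2, 23)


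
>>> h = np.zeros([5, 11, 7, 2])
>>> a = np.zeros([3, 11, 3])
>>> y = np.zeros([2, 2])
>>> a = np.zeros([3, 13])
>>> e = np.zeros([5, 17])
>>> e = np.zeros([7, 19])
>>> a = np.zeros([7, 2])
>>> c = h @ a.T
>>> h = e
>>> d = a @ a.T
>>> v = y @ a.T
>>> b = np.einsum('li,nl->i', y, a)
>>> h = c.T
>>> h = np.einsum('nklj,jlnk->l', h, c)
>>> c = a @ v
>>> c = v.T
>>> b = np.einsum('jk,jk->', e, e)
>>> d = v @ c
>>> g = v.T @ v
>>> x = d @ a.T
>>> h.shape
(11,)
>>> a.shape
(7, 2)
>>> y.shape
(2, 2)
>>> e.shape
(7, 19)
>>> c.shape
(7, 2)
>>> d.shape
(2, 2)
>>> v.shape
(2, 7)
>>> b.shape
()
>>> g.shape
(7, 7)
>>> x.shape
(2, 7)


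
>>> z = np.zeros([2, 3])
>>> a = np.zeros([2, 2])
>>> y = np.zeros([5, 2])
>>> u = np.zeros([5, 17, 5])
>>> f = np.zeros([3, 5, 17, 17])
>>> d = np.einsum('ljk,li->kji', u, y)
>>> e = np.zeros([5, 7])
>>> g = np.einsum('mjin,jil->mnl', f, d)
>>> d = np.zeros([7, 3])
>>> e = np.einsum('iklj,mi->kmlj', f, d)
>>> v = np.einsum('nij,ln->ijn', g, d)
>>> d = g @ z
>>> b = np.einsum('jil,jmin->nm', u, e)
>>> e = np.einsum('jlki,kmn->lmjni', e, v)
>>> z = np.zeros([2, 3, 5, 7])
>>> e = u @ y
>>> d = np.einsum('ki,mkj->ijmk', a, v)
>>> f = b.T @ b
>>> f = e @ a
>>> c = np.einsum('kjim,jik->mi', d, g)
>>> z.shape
(2, 3, 5, 7)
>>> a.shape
(2, 2)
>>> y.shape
(5, 2)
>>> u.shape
(5, 17, 5)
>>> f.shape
(5, 17, 2)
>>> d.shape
(2, 3, 17, 2)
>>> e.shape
(5, 17, 2)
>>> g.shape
(3, 17, 2)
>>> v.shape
(17, 2, 3)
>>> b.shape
(17, 7)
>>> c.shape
(2, 17)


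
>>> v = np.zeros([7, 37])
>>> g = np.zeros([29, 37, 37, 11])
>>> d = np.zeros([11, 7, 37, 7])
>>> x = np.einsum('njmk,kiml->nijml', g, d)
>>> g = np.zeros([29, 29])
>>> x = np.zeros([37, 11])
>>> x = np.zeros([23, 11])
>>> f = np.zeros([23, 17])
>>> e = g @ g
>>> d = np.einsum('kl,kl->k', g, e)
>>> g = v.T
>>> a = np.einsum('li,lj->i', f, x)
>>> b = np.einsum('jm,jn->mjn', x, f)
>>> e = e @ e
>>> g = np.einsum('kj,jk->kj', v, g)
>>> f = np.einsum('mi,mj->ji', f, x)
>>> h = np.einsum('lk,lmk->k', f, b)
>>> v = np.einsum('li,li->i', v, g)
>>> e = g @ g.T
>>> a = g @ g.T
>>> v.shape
(37,)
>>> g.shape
(7, 37)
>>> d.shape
(29,)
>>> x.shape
(23, 11)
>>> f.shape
(11, 17)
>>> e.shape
(7, 7)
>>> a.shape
(7, 7)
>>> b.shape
(11, 23, 17)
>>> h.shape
(17,)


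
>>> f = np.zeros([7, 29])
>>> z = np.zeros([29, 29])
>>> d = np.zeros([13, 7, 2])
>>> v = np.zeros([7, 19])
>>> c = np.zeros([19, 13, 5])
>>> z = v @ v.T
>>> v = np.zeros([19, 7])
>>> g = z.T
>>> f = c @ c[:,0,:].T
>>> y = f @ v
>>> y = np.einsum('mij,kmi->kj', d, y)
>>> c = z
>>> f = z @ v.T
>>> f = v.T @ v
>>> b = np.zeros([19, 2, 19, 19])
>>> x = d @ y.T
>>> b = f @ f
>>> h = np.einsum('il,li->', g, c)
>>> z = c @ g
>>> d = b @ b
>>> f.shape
(7, 7)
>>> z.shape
(7, 7)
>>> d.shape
(7, 7)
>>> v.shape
(19, 7)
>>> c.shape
(7, 7)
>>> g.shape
(7, 7)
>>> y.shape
(19, 2)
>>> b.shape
(7, 7)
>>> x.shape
(13, 7, 19)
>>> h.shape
()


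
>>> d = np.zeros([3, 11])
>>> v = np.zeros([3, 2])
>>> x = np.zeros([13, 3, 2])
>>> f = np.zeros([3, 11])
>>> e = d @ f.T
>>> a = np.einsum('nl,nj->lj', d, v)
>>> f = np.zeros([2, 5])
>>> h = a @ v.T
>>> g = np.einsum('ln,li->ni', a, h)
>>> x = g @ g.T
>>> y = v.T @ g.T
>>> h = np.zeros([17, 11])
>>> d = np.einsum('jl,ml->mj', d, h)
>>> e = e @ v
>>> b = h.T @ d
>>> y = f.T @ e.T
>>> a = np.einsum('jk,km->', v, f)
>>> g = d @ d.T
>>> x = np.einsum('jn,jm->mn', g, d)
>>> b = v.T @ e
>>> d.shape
(17, 3)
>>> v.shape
(3, 2)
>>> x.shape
(3, 17)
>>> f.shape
(2, 5)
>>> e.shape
(3, 2)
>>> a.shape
()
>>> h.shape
(17, 11)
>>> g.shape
(17, 17)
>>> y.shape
(5, 3)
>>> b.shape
(2, 2)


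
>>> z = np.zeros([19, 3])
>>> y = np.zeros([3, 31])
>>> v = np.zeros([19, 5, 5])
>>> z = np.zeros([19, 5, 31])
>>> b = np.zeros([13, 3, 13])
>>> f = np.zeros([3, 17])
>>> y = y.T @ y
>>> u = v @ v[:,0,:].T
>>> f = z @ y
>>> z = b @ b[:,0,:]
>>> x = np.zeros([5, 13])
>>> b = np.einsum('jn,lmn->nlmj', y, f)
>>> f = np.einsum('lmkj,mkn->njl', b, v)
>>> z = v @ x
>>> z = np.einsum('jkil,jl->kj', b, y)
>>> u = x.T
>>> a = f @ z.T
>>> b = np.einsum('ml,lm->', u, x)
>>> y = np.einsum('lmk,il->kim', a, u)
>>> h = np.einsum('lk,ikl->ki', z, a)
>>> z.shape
(19, 31)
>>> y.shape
(19, 13, 31)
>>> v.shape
(19, 5, 5)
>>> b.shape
()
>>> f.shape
(5, 31, 31)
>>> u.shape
(13, 5)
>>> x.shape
(5, 13)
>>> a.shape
(5, 31, 19)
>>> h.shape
(31, 5)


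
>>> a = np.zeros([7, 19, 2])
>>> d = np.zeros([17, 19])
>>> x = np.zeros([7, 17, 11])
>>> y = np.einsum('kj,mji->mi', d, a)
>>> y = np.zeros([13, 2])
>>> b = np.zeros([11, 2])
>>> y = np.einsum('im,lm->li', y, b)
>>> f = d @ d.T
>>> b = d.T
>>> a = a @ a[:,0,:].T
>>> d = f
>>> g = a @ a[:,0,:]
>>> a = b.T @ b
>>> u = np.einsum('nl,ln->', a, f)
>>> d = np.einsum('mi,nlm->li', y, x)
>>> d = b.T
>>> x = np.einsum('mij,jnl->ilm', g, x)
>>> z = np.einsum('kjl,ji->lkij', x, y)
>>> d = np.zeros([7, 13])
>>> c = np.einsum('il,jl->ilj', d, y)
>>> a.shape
(17, 17)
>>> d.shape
(7, 13)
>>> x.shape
(19, 11, 7)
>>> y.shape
(11, 13)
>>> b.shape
(19, 17)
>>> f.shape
(17, 17)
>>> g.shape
(7, 19, 7)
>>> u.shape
()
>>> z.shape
(7, 19, 13, 11)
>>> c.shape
(7, 13, 11)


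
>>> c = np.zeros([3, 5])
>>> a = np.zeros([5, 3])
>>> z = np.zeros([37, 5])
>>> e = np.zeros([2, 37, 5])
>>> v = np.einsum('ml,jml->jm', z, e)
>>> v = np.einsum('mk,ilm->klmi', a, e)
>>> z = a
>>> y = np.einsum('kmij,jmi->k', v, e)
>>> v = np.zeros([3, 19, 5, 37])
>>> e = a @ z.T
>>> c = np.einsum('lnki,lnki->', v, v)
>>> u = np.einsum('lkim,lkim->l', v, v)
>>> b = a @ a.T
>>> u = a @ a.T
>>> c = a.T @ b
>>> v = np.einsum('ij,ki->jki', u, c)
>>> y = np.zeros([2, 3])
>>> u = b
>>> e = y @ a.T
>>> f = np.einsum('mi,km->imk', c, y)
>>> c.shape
(3, 5)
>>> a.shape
(5, 3)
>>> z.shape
(5, 3)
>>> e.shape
(2, 5)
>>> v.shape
(5, 3, 5)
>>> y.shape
(2, 3)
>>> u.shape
(5, 5)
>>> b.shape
(5, 5)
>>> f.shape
(5, 3, 2)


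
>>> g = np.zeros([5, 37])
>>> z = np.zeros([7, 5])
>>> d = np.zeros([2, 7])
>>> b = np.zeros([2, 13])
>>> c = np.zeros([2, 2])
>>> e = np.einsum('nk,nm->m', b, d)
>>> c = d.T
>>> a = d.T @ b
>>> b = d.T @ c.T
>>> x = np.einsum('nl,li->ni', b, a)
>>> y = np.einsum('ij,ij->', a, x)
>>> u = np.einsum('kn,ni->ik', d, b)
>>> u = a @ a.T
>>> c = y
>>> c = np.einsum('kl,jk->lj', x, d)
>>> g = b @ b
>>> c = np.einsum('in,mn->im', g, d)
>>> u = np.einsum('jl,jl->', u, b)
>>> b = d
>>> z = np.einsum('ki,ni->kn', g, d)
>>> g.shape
(7, 7)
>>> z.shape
(7, 2)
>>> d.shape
(2, 7)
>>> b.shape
(2, 7)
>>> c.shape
(7, 2)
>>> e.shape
(7,)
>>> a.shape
(7, 13)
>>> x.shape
(7, 13)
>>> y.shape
()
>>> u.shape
()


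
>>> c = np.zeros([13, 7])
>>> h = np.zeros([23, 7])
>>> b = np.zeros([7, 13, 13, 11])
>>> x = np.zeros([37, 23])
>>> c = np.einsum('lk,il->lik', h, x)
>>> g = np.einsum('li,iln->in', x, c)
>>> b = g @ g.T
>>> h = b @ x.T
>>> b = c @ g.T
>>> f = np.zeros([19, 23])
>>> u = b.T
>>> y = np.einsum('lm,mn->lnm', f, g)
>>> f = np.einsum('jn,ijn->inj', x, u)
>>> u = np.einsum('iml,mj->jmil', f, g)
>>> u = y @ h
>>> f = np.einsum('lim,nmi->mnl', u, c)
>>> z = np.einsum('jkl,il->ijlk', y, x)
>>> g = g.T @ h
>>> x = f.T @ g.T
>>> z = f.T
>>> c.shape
(23, 37, 7)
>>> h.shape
(23, 37)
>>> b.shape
(23, 37, 23)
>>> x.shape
(19, 23, 7)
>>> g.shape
(7, 37)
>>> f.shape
(37, 23, 19)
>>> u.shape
(19, 7, 37)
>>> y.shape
(19, 7, 23)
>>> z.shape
(19, 23, 37)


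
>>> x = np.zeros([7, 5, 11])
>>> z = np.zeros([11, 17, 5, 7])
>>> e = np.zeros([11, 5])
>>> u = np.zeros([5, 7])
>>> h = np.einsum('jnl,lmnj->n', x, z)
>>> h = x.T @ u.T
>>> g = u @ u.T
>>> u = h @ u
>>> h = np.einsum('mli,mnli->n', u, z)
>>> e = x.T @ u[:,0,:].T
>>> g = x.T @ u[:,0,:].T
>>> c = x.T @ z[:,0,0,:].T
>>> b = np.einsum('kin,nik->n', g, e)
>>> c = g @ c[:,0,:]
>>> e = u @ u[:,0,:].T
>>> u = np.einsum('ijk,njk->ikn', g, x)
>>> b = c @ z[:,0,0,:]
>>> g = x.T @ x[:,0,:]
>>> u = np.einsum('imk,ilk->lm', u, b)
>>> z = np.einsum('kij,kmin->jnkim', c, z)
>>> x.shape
(7, 5, 11)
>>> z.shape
(11, 7, 11, 5, 17)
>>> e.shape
(11, 5, 11)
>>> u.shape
(5, 11)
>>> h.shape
(17,)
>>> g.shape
(11, 5, 11)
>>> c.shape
(11, 5, 11)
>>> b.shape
(11, 5, 7)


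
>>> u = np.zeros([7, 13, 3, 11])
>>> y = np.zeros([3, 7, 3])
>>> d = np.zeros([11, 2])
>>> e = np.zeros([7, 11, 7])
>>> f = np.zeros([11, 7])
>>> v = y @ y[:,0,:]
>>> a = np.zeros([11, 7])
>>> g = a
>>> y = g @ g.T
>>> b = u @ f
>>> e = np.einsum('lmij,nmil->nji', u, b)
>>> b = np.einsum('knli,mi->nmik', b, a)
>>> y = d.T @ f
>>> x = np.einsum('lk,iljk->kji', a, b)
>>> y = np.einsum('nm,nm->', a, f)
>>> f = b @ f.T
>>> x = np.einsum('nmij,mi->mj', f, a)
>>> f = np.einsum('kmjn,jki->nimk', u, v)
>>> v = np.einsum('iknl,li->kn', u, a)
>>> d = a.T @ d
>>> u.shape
(7, 13, 3, 11)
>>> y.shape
()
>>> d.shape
(7, 2)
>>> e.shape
(7, 11, 3)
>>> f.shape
(11, 3, 13, 7)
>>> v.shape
(13, 3)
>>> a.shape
(11, 7)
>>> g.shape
(11, 7)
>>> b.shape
(13, 11, 7, 7)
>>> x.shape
(11, 11)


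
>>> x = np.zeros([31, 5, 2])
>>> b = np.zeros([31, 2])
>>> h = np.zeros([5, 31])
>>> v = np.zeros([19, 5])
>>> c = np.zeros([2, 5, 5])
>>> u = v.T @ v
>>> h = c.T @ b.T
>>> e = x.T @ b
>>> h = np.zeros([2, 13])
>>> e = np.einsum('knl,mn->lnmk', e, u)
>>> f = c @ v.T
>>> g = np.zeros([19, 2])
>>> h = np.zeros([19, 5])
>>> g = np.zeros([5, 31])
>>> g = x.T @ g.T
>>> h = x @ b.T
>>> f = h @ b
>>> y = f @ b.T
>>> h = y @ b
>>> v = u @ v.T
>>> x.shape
(31, 5, 2)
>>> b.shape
(31, 2)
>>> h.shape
(31, 5, 2)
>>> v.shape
(5, 19)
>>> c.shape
(2, 5, 5)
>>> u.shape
(5, 5)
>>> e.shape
(2, 5, 5, 2)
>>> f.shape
(31, 5, 2)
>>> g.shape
(2, 5, 5)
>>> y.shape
(31, 5, 31)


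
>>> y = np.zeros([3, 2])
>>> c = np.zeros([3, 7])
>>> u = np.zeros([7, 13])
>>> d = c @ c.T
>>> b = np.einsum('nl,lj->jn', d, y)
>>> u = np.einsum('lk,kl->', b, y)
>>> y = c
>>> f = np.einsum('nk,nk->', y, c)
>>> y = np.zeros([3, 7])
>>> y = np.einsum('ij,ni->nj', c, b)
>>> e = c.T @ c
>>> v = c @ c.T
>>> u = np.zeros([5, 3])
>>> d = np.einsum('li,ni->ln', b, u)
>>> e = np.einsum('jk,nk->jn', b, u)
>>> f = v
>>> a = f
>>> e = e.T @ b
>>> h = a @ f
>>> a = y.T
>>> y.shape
(2, 7)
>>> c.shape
(3, 7)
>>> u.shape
(5, 3)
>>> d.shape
(2, 5)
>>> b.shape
(2, 3)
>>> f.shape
(3, 3)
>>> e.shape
(5, 3)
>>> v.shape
(3, 3)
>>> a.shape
(7, 2)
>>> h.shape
(3, 3)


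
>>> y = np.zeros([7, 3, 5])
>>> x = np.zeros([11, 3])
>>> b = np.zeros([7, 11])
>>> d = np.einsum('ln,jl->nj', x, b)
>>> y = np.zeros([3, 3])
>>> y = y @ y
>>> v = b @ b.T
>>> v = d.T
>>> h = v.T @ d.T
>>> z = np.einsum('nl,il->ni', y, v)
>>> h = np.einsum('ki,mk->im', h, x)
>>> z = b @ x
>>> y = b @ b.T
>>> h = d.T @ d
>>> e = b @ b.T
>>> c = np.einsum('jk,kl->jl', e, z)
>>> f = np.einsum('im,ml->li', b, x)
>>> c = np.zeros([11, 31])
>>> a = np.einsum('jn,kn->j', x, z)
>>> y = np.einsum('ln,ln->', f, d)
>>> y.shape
()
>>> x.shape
(11, 3)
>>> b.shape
(7, 11)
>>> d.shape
(3, 7)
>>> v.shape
(7, 3)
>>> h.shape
(7, 7)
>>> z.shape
(7, 3)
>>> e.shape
(7, 7)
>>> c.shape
(11, 31)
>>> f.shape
(3, 7)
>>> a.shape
(11,)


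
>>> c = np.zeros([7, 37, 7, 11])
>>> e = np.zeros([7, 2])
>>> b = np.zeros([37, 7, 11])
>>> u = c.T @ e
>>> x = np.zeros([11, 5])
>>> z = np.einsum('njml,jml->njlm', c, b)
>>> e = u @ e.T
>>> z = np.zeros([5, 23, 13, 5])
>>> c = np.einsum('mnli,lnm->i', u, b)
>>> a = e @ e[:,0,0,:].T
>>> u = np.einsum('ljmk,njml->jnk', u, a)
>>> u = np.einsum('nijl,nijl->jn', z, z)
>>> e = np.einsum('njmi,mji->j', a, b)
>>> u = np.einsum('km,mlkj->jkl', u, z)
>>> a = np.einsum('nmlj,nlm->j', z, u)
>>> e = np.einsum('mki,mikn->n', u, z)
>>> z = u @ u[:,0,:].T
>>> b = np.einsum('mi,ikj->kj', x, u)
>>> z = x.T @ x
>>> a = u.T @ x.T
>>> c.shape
(2,)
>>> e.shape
(5,)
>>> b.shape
(13, 23)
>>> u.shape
(5, 13, 23)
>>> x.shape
(11, 5)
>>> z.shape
(5, 5)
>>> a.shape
(23, 13, 11)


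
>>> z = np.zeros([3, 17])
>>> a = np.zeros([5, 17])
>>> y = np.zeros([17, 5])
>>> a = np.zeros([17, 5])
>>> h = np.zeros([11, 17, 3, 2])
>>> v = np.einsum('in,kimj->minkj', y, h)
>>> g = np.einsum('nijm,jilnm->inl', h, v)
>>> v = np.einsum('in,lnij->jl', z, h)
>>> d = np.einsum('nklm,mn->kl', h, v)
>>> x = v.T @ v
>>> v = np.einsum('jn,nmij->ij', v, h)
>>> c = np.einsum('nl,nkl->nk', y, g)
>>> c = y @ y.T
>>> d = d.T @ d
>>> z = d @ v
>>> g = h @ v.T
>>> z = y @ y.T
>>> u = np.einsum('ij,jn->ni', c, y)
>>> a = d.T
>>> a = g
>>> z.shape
(17, 17)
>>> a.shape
(11, 17, 3, 3)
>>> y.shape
(17, 5)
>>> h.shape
(11, 17, 3, 2)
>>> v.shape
(3, 2)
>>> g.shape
(11, 17, 3, 3)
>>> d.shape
(3, 3)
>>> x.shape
(11, 11)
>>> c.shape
(17, 17)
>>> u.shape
(5, 17)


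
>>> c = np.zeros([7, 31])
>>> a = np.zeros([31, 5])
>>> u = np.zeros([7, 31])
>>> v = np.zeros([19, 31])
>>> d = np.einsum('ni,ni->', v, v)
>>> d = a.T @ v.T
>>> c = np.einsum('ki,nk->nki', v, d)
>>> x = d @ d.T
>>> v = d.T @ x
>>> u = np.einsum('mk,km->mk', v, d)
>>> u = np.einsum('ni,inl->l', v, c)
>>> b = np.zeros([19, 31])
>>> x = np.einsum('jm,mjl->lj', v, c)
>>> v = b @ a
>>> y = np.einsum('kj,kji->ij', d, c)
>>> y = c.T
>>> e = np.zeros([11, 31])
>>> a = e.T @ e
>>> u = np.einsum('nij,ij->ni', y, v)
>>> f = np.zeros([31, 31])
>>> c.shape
(5, 19, 31)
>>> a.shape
(31, 31)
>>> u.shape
(31, 19)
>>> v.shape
(19, 5)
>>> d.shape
(5, 19)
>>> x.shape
(31, 19)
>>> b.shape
(19, 31)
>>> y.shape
(31, 19, 5)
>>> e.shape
(11, 31)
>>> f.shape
(31, 31)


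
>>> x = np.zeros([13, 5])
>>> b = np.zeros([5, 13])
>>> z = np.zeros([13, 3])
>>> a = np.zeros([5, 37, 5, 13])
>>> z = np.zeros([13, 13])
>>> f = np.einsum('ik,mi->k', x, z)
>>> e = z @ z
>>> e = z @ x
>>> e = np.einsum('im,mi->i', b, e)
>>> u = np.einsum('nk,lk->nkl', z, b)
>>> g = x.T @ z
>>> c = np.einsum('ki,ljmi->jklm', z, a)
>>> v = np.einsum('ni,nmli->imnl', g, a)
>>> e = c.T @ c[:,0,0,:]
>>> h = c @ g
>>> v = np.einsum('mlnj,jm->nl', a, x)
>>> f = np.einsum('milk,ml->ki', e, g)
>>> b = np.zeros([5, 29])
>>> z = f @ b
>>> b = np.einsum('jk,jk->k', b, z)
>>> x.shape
(13, 5)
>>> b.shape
(29,)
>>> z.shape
(5, 29)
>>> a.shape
(5, 37, 5, 13)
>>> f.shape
(5, 5)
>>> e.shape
(5, 5, 13, 5)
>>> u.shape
(13, 13, 5)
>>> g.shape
(5, 13)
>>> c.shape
(37, 13, 5, 5)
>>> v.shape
(5, 37)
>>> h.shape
(37, 13, 5, 13)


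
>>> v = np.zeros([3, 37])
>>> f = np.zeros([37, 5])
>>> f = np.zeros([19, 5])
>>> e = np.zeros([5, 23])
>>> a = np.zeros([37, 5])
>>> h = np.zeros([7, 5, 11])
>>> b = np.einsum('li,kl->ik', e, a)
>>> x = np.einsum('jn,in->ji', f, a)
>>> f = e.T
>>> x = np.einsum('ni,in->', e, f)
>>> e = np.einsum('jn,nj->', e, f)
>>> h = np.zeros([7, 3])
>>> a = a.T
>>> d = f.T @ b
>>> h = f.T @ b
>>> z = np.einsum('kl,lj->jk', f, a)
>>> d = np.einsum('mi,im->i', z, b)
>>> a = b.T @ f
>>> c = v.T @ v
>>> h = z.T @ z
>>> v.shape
(3, 37)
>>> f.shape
(23, 5)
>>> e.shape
()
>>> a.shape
(37, 5)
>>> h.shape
(23, 23)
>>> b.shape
(23, 37)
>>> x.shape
()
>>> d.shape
(23,)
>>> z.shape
(37, 23)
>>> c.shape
(37, 37)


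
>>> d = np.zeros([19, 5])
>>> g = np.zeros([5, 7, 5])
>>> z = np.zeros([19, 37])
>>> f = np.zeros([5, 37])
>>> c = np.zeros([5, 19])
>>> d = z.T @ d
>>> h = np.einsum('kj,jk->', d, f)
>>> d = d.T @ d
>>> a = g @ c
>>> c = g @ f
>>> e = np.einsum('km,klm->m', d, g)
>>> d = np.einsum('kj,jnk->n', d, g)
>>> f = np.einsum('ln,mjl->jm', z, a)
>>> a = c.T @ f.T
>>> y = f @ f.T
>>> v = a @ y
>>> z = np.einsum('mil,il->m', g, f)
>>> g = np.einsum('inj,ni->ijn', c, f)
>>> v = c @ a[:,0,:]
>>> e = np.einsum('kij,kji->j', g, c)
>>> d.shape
(7,)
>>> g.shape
(5, 37, 7)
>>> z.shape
(5,)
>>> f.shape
(7, 5)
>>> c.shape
(5, 7, 37)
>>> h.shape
()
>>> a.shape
(37, 7, 7)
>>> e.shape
(7,)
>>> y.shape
(7, 7)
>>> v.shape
(5, 7, 7)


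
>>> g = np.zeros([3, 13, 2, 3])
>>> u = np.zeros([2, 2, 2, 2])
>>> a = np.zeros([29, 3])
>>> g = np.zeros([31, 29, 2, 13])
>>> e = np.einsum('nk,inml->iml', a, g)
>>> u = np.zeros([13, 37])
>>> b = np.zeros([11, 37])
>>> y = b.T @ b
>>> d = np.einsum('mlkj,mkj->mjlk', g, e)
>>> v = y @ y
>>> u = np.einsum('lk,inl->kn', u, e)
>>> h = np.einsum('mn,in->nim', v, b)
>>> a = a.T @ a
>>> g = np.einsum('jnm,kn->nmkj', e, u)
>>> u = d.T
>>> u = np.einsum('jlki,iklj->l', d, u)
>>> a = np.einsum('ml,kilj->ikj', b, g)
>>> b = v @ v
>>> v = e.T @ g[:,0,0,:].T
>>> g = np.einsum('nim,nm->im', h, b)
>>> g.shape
(11, 37)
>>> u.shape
(13,)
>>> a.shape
(13, 2, 31)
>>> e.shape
(31, 2, 13)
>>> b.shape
(37, 37)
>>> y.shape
(37, 37)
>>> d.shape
(31, 13, 29, 2)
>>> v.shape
(13, 2, 2)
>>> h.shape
(37, 11, 37)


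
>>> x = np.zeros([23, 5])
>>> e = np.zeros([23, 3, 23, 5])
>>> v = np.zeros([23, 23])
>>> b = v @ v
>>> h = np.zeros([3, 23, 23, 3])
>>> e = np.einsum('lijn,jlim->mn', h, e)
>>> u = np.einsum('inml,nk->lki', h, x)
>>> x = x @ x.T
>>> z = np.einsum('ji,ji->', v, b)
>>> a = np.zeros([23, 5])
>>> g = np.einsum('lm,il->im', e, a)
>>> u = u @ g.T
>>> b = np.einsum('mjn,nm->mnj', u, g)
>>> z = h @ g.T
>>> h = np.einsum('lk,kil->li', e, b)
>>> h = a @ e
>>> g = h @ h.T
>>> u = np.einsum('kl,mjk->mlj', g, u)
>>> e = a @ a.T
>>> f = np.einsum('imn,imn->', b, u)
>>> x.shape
(23, 23)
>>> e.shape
(23, 23)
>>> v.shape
(23, 23)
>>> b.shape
(3, 23, 5)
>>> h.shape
(23, 3)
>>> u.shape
(3, 23, 5)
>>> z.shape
(3, 23, 23, 23)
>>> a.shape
(23, 5)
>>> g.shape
(23, 23)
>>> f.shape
()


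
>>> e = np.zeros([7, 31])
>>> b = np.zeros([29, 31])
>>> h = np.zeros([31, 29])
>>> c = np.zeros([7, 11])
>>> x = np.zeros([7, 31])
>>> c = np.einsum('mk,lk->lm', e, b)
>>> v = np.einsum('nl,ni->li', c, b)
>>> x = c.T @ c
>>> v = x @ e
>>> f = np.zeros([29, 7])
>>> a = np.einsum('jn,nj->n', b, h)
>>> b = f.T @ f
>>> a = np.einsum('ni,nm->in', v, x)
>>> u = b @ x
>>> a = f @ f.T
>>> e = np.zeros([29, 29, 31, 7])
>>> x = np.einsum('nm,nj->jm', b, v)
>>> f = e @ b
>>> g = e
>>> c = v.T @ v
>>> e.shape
(29, 29, 31, 7)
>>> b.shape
(7, 7)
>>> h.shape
(31, 29)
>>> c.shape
(31, 31)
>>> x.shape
(31, 7)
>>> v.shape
(7, 31)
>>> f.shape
(29, 29, 31, 7)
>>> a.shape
(29, 29)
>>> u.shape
(7, 7)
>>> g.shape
(29, 29, 31, 7)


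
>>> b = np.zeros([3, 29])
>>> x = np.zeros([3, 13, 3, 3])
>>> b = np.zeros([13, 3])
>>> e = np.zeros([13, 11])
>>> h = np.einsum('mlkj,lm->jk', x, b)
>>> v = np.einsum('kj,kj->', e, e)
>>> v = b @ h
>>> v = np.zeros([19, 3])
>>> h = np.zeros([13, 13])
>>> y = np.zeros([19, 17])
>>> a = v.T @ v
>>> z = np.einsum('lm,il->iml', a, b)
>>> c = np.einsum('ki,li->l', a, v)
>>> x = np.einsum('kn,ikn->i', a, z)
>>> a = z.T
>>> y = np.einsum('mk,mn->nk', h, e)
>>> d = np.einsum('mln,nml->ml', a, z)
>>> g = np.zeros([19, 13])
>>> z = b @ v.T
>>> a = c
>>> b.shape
(13, 3)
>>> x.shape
(13,)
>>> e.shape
(13, 11)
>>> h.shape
(13, 13)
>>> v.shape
(19, 3)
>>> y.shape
(11, 13)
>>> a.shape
(19,)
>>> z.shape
(13, 19)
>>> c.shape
(19,)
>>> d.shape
(3, 3)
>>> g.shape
(19, 13)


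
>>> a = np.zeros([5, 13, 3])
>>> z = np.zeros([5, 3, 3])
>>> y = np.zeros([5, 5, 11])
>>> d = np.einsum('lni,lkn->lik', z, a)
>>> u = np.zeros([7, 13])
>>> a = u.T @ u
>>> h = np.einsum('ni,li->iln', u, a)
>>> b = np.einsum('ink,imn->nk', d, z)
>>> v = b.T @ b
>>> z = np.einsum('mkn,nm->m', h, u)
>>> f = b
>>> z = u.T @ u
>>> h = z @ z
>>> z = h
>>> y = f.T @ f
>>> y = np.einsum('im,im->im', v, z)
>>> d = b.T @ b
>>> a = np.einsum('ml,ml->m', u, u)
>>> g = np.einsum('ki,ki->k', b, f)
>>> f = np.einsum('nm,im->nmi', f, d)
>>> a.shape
(7,)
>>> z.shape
(13, 13)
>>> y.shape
(13, 13)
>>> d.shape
(13, 13)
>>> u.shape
(7, 13)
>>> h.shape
(13, 13)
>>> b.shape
(3, 13)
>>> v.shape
(13, 13)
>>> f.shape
(3, 13, 13)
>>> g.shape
(3,)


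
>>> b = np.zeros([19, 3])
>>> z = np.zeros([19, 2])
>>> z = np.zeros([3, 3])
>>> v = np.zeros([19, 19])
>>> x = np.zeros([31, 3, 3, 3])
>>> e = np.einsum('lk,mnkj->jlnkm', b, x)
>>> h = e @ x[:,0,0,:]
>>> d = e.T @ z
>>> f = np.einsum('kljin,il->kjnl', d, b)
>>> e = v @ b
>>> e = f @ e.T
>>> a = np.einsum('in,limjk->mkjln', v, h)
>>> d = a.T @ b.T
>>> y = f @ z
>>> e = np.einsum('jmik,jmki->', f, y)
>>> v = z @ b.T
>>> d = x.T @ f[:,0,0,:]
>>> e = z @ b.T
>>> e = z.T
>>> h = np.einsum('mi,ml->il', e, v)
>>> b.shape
(19, 3)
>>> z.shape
(3, 3)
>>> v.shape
(3, 19)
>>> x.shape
(31, 3, 3, 3)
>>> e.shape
(3, 3)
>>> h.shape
(3, 19)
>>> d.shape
(3, 3, 3, 3)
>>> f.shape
(31, 3, 3, 3)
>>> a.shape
(3, 3, 3, 3, 19)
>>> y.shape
(31, 3, 3, 3)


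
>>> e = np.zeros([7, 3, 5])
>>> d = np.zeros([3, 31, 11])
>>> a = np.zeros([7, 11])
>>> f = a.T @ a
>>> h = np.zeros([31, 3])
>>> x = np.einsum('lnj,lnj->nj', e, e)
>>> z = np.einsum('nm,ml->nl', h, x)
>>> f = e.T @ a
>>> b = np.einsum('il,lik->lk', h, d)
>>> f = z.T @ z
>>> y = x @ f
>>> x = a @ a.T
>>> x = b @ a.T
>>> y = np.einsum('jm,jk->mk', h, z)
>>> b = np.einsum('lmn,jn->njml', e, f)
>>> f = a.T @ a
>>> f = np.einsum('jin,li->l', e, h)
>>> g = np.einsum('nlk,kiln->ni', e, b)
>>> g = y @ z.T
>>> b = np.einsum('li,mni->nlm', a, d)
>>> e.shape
(7, 3, 5)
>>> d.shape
(3, 31, 11)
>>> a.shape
(7, 11)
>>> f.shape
(31,)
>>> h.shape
(31, 3)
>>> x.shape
(3, 7)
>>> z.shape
(31, 5)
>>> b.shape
(31, 7, 3)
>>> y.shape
(3, 5)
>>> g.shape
(3, 31)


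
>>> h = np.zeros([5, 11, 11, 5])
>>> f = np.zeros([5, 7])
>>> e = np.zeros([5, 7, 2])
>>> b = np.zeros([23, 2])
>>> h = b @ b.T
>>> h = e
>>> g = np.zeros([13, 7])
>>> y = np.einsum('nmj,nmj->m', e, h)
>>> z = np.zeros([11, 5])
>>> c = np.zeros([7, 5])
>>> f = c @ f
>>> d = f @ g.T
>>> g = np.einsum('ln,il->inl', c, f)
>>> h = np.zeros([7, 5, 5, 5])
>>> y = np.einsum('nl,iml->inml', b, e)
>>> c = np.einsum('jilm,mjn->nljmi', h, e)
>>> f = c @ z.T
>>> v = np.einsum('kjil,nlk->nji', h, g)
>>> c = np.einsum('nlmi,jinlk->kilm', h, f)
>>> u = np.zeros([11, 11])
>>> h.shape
(7, 5, 5, 5)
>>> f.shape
(2, 5, 7, 5, 11)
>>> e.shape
(5, 7, 2)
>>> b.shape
(23, 2)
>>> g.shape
(7, 5, 7)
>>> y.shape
(5, 23, 7, 2)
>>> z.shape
(11, 5)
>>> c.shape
(11, 5, 5, 5)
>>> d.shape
(7, 13)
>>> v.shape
(7, 5, 5)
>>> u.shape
(11, 11)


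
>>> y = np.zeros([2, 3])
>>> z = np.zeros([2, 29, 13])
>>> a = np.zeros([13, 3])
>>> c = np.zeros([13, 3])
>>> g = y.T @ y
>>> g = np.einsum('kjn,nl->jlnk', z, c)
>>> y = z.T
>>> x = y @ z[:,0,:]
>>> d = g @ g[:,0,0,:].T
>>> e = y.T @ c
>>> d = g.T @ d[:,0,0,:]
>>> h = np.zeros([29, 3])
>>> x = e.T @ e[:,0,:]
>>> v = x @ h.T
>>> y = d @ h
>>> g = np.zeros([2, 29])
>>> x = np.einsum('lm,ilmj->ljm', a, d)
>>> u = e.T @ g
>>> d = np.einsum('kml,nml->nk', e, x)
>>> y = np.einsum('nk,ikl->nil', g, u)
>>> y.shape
(2, 3, 29)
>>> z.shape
(2, 29, 13)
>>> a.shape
(13, 3)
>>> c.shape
(13, 3)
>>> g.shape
(2, 29)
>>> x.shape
(13, 29, 3)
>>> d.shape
(13, 2)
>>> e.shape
(2, 29, 3)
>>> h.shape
(29, 3)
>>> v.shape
(3, 29, 29)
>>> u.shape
(3, 29, 29)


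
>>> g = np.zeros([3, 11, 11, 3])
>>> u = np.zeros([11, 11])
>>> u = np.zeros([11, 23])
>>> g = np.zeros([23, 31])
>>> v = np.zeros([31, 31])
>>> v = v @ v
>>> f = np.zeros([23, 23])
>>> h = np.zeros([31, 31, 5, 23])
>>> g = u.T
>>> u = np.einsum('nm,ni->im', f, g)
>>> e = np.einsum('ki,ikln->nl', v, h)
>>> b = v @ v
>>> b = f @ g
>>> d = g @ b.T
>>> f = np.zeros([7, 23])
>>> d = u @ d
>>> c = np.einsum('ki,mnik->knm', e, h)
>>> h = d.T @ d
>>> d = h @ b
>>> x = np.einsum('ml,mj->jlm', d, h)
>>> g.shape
(23, 11)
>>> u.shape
(11, 23)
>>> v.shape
(31, 31)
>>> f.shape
(7, 23)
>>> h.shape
(23, 23)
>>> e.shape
(23, 5)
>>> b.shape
(23, 11)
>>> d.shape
(23, 11)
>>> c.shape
(23, 31, 31)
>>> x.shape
(23, 11, 23)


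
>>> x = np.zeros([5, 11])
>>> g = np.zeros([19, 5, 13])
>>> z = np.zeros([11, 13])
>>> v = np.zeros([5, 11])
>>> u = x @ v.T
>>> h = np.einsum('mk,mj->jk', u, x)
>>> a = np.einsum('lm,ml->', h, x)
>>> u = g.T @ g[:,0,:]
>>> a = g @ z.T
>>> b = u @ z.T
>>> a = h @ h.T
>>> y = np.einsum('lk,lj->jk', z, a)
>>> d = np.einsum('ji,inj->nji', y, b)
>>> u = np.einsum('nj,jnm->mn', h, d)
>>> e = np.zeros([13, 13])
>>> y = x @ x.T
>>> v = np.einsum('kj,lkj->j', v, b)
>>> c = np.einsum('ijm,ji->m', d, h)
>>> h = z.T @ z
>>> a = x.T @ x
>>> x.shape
(5, 11)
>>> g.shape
(19, 5, 13)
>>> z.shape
(11, 13)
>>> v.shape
(11,)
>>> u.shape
(13, 11)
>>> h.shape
(13, 13)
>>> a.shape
(11, 11)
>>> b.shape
(13, 5, 11)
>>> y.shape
(5, 5)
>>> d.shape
(5, 11, 13)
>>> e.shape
(13, 13)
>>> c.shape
(13,)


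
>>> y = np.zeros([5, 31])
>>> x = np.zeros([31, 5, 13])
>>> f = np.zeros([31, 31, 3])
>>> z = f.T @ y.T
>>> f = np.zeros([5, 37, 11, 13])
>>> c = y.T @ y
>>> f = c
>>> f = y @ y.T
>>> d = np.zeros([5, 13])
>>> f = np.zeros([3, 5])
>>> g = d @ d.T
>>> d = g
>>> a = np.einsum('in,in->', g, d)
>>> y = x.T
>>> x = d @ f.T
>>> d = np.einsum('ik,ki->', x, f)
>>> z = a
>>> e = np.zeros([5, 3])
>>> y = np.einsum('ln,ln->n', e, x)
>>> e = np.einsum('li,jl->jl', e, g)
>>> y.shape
(3,)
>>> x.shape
(5, 3)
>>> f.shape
(3, 5)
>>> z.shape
()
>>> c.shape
(31, 31)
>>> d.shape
()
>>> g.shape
(5, 5)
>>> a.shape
()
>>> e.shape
(5, 5)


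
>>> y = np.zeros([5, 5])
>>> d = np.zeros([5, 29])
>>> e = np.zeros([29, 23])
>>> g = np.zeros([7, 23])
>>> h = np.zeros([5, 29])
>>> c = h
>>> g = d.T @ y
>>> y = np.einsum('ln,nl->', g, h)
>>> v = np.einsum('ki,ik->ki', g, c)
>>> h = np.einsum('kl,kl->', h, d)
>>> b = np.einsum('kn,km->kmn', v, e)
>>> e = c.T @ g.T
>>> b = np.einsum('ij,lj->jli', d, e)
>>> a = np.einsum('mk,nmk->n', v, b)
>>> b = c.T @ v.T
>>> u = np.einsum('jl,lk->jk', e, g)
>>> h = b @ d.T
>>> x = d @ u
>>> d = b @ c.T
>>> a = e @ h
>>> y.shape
()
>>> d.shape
(29, 5)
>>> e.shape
(29, 29)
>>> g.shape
(29, 5)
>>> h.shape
(29, 5)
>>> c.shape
(5, 29)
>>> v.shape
(29, 5)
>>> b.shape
(29, 29)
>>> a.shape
(29, 5)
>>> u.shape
(29, 5)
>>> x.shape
(5, 5)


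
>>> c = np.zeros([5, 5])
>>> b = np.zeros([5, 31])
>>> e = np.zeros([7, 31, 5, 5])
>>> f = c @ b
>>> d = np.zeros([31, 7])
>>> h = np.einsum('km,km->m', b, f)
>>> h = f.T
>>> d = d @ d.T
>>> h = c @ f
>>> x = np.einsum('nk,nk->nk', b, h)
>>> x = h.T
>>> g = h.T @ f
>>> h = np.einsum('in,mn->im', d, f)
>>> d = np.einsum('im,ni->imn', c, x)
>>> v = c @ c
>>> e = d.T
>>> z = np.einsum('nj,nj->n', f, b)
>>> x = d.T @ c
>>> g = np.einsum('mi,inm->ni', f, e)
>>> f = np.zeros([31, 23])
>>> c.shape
(5, 5)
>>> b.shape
(5, 31)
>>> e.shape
(31, 5, 5)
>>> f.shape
(31, 23)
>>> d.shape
(5, 5, 31)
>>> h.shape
(31, 5)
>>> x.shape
(31, 5, 5)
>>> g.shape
(5, 31)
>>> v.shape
(5, 5)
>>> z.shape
(5,)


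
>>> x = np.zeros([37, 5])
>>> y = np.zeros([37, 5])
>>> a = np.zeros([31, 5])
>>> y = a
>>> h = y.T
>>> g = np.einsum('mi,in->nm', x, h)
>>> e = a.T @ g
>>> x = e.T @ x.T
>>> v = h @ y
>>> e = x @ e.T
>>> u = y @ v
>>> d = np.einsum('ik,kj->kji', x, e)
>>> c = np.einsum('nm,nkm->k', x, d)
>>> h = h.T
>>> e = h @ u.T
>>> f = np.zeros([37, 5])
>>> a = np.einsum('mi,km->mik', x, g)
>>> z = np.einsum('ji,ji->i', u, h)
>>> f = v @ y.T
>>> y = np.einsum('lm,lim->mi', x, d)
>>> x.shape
(37, 37)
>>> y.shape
(37, 5)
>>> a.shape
(37, 37, 31)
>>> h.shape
(31, 5)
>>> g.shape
(31, 37)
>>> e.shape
(31, 31)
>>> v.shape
(5, 5)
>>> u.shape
(31, 5)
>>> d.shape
(37, 5, 37)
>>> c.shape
(5,)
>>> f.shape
(5, 31)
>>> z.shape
(5,)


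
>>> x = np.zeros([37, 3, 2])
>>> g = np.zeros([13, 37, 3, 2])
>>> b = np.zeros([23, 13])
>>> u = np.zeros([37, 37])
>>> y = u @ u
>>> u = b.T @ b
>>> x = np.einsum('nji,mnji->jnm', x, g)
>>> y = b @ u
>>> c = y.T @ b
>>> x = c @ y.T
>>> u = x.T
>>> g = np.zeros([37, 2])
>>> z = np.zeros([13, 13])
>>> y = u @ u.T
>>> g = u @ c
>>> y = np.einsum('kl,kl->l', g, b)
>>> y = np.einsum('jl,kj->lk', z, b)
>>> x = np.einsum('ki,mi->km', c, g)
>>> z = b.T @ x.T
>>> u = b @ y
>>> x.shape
(13, 23)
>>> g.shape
(23, 13)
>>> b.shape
(23, 13)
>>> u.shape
(23, 23)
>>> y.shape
(13, 23)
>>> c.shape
(13, 13)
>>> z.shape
(13, 13)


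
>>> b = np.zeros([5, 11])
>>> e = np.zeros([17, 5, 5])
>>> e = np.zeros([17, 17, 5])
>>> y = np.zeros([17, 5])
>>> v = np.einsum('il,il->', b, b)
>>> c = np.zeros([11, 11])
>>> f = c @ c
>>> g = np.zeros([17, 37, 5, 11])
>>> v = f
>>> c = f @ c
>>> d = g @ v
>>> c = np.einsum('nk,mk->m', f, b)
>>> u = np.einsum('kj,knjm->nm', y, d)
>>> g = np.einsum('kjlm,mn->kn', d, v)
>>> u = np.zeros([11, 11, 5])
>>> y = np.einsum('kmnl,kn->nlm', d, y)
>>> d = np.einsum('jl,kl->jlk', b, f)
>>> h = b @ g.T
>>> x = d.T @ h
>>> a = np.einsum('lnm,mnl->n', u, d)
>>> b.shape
(5, 11)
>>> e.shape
(17, 17, 5)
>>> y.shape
(5, 11, 37)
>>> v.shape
(11, 11)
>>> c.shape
(5,)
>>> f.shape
(11, 11)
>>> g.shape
(17, 11)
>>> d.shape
(5, 11, 11)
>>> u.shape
(11, 11, 5)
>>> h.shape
(5, 17)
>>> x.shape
(11, 11, 17)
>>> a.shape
(11,)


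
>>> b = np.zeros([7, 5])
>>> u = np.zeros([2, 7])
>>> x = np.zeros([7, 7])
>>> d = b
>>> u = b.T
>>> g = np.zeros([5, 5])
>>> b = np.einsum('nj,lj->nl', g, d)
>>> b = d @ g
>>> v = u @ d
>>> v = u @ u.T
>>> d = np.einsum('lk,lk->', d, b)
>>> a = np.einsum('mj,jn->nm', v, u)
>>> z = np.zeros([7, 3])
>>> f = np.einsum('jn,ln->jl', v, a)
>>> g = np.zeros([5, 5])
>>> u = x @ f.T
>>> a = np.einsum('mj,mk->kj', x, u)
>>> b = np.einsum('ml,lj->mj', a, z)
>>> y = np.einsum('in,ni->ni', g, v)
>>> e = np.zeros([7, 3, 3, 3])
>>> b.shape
(5, 3)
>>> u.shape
(7, 5)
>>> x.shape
(7, 7)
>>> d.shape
()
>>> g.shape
(5, 5)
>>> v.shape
(5, 5)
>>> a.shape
(5, 7)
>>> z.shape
(7, 3)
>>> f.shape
(5, 7)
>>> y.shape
(5, 5)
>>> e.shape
(7, 3, 3, 3)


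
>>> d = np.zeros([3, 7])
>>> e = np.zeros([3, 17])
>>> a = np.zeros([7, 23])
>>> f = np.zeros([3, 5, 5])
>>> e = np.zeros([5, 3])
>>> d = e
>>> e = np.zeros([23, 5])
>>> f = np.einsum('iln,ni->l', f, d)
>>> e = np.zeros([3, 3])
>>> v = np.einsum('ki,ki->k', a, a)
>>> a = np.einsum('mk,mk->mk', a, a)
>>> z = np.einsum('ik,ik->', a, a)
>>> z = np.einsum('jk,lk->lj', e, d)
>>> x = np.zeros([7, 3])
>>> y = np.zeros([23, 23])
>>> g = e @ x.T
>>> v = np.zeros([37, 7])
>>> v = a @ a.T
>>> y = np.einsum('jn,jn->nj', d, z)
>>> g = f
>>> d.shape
(5, 3)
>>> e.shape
(3, 3)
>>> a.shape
(7, 23)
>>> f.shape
(5,)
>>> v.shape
(7, 7)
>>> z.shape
(5, 3)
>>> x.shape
(7, 3)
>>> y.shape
(3, 5)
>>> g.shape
(5,)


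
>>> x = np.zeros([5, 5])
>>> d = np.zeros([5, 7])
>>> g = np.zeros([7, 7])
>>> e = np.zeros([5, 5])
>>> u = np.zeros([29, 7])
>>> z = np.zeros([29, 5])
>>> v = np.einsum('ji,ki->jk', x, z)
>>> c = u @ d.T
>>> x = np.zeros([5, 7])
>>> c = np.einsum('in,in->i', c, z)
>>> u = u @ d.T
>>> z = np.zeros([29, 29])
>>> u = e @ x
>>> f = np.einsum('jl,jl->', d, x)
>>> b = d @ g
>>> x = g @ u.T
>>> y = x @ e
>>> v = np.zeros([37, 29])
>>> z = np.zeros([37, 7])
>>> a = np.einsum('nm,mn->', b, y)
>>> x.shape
(7, 5)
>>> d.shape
(5, 7)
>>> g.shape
(7, 7)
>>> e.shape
(5, 5)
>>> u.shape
(5, 7)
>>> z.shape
(37, 7)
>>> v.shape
(37, 29)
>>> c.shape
(29,)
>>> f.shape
()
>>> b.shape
(5, 7)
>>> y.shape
(7, 5)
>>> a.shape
()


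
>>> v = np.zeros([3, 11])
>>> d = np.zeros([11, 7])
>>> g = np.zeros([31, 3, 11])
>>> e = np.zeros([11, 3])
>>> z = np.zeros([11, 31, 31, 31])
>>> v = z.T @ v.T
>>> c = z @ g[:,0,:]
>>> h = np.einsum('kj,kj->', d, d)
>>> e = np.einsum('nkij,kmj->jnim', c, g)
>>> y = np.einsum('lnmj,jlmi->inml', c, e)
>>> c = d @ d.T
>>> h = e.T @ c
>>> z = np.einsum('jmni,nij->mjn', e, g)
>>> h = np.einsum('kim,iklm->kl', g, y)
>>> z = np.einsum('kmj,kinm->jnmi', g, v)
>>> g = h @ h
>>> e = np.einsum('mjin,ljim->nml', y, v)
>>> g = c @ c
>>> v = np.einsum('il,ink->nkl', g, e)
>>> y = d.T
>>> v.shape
(3, 31, 11)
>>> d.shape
(11, 7)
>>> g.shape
(11, 11)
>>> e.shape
(11, 3, 31)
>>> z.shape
(11, 31, 3, 31)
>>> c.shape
(11, 11)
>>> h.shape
(31, 31)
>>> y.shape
(7, 11)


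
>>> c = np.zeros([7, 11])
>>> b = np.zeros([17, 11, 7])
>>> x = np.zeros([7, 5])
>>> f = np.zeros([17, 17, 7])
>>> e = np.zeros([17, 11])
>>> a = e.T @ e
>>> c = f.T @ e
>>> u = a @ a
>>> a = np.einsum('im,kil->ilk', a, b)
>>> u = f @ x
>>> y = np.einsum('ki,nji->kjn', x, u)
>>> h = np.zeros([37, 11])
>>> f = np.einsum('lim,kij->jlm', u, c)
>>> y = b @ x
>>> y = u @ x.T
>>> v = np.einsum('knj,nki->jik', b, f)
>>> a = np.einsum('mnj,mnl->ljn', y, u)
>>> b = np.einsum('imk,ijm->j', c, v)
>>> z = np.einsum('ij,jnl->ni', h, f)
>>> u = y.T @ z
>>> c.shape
(7, 17, 11)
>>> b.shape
(5,)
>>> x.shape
(7, 5)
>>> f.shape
(11, 17, 5)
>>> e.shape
(17, 11)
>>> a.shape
(5, 7, 17)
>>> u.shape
(7, 17, 37)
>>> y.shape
(17, 17, 7)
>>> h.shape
(37, 11)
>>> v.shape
(7, 5, 17)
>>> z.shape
(17, 37)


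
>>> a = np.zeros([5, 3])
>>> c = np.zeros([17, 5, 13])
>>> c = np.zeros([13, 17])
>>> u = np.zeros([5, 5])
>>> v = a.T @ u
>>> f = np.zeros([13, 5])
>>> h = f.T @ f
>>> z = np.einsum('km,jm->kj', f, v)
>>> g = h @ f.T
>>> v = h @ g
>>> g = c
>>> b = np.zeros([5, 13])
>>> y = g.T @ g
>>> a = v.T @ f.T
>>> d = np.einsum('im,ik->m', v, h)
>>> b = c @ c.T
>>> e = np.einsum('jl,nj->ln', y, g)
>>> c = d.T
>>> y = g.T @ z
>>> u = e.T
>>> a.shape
(13, 13)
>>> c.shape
(13,)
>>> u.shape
(13, 17)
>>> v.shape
(5, 13)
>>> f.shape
(13, 5)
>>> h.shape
(5, 5)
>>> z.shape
(13, 3)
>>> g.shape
(13, 17)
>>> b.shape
(13, 13)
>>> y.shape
(17, 3)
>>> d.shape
(13,)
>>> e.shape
(17, 13)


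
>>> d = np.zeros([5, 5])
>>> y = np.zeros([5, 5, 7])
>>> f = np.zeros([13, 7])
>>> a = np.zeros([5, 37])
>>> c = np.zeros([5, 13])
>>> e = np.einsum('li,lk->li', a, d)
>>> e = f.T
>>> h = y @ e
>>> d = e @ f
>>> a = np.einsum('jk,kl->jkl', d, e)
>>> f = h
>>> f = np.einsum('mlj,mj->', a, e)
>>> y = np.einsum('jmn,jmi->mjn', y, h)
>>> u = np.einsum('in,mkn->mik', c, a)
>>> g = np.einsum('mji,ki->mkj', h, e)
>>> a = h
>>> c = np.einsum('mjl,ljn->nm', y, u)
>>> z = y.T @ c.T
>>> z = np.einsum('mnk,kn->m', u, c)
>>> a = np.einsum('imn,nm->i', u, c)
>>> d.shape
(7, 7)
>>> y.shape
(5, 5, 7)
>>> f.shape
()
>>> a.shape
(7,)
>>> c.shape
(7, 5)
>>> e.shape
(7, 13)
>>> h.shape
(5, 5, 13)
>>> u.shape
(7, 5, 7)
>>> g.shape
(5, 7, 5)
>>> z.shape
(7,)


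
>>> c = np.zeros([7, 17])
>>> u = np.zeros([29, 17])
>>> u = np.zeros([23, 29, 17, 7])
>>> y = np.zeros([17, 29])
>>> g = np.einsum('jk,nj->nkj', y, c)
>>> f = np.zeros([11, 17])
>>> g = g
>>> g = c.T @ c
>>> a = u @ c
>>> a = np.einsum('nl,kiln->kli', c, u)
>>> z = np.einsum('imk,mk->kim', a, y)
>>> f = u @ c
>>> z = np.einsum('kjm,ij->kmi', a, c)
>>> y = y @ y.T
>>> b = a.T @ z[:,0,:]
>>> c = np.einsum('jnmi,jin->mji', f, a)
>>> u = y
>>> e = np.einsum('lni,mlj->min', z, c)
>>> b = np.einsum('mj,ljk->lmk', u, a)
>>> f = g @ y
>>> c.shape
(17, 23, 17)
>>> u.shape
(17, 17)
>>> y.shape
(17, 17)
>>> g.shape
(17, 17)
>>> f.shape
(17, 17)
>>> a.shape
(23, 17, 29)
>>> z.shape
(23, 29, 7)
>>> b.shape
(23, 17, 29)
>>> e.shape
(17, 7, 29)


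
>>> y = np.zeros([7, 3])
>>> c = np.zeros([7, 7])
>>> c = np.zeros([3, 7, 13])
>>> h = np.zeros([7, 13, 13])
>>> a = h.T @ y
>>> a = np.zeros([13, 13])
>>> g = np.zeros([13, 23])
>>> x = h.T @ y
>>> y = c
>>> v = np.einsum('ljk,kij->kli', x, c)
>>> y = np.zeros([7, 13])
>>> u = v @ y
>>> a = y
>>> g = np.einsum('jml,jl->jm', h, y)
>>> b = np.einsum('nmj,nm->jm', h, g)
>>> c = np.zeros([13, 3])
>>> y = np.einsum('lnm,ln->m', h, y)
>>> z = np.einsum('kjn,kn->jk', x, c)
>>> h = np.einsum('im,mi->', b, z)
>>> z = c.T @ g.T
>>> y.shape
(13,)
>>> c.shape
(13, 3)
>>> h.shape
()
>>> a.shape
(7, 13)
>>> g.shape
(7, 13)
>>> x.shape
(13, 13, 3)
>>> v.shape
(3, 13, 7)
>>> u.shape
(3, 13, 13)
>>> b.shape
(13, 13)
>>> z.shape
(3, 7)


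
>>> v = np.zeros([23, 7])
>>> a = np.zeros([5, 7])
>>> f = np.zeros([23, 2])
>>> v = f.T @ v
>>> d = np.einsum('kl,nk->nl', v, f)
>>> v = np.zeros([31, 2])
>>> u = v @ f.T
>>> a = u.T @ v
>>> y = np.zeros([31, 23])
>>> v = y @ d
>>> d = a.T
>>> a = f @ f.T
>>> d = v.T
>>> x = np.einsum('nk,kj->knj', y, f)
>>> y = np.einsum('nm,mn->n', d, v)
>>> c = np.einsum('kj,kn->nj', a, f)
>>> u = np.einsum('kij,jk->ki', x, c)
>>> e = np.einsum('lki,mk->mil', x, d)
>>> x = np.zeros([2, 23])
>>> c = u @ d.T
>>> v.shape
(31, 7)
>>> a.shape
(23, 23)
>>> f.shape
(23, 2)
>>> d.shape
(7, 31)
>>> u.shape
(23, 31)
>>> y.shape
(7,)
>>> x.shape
(2, 23)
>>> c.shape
(23, 7)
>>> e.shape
(7, 2, 23)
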